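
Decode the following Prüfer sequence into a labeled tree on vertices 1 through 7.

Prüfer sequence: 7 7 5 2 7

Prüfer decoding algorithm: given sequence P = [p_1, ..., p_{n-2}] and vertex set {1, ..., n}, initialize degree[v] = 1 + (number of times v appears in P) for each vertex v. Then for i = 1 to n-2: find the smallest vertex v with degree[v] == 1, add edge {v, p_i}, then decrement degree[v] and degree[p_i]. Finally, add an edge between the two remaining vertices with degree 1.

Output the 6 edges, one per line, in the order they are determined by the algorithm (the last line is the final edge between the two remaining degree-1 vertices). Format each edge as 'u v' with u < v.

Answer: 1 7
3 7
4 5
2 5
2 7
6 7

Derivation:
Initial degrees: {1:1, 2:2, 3:1, 4:1, 5:2, 6:1, 7:4}
Step 1: smallest deg-1 vertex = 1, p_1 = 7. Add edge {1,7}. Now deg[1]=0, deg[7]=3.
Step 2: smallest deg-1 vertex = 3, p_2 = 7. Add edge {3,7}. Now deg[3]=0, deg[7]=2.
Step 3: smallest deg-1 vertex = 4, p_3 = 5. Add edge {4,5}. Now deg[4]=0, deg[5]=1.
Step 4: smallest deg-1 vertex = 5, p_4 = 2. Add edge {2,5}. Now deg[5]=0, deg[2]=1.
Step 5: smallest deg-1 vertex = 2, p_5 = 7. Add edge {2,7}. Now deg[2]=0, deg[7]=1.
Final: two remaining deg-1 vertices are 6, 7. Add edge {6,7}.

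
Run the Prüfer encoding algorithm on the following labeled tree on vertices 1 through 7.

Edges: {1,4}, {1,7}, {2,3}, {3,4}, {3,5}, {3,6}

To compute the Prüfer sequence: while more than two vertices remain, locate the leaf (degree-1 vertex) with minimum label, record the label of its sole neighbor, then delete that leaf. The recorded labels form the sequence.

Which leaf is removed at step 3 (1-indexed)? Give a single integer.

Step 1: current leaves = {2,5,6,7}. Remove leaf 2 (neighbor: 3).
Step 2: current leaves = {5,6,7}. Remove leaf 5 (neighbor: 3).
Step 3: current leaves = {6,7}. Remove leaf 6 (neighbor: 3).

Answer: 6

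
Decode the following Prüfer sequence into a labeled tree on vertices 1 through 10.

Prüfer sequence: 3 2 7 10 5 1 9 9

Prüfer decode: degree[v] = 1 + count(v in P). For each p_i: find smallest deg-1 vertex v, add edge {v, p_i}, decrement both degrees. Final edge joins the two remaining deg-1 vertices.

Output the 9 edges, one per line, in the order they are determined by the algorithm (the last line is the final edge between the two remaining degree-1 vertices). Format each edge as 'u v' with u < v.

Initial degrees: {1:2, 2:2, 3:2, 4:1, 5:2, 6:1, 7:2, 8:1, 9:3, 10:2}
Step 1: smallest deg-1 vertex = 4, p_1 = 3. Add edge {3,4}. Now deg[4]=0, deg[3]=1.
Step 2: smallest deg-1 vertex = 3, p_2 = 2. Add edge {2,3}. Now deg[3]=0, deg[2]=1.
Step 3: smallest deg-1 vertex = 2, p_3 = 7. Add edge {2,7}. Now deg[2]=0, deg[7]=1.
Step 4: smallest deg-1 vertex = 6, p_4 = 10. Add edge {6,10}. Now deg[6]=0, deg[10]=1.
Step 5: smallest deg-1 vertex = 7, p_5 = 5. Add edge {5,7}. Now deg[7]=0, deg[5]=1.
Step 6: smallest deg-1 vertex = 5, p_6 = 1. Add edge {1,5}. Now deg[5]=0, deg[1]=1.
Step 7: smallest deg-1 vertex = 1, p_7 = 9. Add edge {1,9}. Now deg[1]=0, deg[9]=2.
Step 8: smallest deg-1 vertex = 8, p_8 = 9. Add edge {8,9}. Now deg[8]=0, deg[9]=1.
Final: two remaining deg-1 vertices are 9, 10. Add edge {9,10}.

Answer: 3 4
2 3
2 7
6 10
5 7
1 5
1 9
8 9
9 10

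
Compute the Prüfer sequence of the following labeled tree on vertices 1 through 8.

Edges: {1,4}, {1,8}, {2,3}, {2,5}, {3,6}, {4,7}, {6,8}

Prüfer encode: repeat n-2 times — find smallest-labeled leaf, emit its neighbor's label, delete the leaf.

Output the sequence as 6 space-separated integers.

Answer: 2 3 6 8 4 1

Derivation:
Step 1: leaves = {5,7}. Remove smallest leaf 5, emit neighbor 2.
Step 2: leaves = {2,7}. Remove smallest leaf 2, emit neighbor 3.
Step 3: leaves = {3,7}. Remove smallest leaf 3, emit neighbor 6.
Step 4: leaves = {6,7}. Remove smallest leaf 6, emit neighbor 8.
Step 5: leaves = {7,8}. Remove smallest leaf 7, emit neighbor 4.
Step 6: leaves = {4,8}. Remove smallest leaf 4, emit neighbor 1.
Done: 2 vertices remain (1, 8). Sequence = [2 3 6 8 4 1]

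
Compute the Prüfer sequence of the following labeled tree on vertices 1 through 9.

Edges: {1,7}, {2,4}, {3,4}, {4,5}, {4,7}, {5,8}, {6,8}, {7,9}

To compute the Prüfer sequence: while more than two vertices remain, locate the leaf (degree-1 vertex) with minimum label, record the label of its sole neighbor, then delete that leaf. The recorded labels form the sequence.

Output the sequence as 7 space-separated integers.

Answer: 7 4 4 8 5 4 7

Derivation:
Step 1: leaves = {1,2,3,6,9}. Remove smallest leaf 1, emit neighbor 7.
Step 2: leaves = {2,3,6,9}. Remove smallest leaf 2, emit neighbor 4.
Step 3: leaves = {3,6,9}. Remove smallest leaf 3, emit neighbor 4.
Step 4: leaves = {6,9}. Remove smallest leaf 6, emit neighbor 8.
Step 5: leaves = {8,9}. Remove smallest leaf 8, emit neighbor 5.
Step 6: leaves = {5,9}. Remove smallest leaf 5, emit neighbor 4.
Step 7: leaves = {4,9}. Remove smallest leaf 4, emit neighbor 7.
Done: 2 vertices remain (7, 9). Sequence = [7 4 4 8 5 4 7]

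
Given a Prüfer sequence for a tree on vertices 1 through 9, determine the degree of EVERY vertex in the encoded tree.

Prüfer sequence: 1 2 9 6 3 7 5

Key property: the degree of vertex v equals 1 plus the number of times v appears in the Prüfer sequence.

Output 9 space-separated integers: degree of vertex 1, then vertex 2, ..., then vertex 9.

Answer: 2 2 2 1 2 2 2 1 2

Derivation:
p_1 = 1: count[1] becomes 1
p_2 = 2: count[2] becomes 1
p_3 = 9: count[9] becomes 1
p_4 = 6: count[6] becomes 1
p_5 = 3: count[3] becomes 1
p_6 = 7: count[7] becomes 1
p_7 = 5: count[5] becomes 1
Degrees (1 + count): deg[1]=1+1=2, deg[2]=1+1=2, deg[3]=1+1=2, deg[4]=1+0=1, deg[5]=1+1=2, deg[6]=1+1=2, deg[7]=1+1=2, deg[8]=1+0=1, deg[9]=1+1=2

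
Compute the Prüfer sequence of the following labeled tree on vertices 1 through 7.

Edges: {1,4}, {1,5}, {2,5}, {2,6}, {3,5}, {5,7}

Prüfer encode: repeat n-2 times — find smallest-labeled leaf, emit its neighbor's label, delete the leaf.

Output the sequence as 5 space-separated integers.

Answer: 5 1 5 2 5

Derivation:
Step 1: leaves = {3,4,6,7}. Remove smallest leaf 3, emit neighbor 5.
Step 2: leaves = {4,6,7}. Remove smallest leaf 4, emit neighbor 1.
Step 3: leaves = {1,6,7}. Remove smallest leaf 1, emit neighbor 5.
Step 4: leaves = {6,7}. Remove smallest leaf 6, emit neighbor 2.
Step 5: leaves = {2,7}. Remove smallest leaf 2, emit neighbor 5.
Done: 2 vertices remain (5, 7). Sequence = [5 1 5 2 5]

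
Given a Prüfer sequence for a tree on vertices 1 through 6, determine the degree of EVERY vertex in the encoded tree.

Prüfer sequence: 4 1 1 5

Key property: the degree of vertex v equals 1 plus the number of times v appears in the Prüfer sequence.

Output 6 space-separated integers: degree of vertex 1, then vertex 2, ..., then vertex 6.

Answer: 3 1 1 2 2 1

Derivation:
p_1 = 4: count[4] becomes 1
p_2 = 1: count[1] becomes 1
p_3 = 1: count[1] becomes 2
p_4 = 5: count[5] becomes 1
Degrees (1 + count): deg[1]=1+2=3, deg[2]=1+0=1, deg[3]=1+0=1, deg[4]=1+1=2, deg[5]=1+1=2, deg[6]=1+0=1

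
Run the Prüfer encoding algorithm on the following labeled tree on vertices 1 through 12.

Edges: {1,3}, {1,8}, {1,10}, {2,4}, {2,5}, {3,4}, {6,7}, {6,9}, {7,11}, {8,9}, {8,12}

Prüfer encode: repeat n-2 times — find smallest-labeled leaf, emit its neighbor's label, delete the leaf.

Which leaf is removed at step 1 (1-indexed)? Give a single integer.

Answer: 5

Derivation:
Step 1: current leaves = {5,10,11,12}. Remove leaf 5 (neighbor: 2).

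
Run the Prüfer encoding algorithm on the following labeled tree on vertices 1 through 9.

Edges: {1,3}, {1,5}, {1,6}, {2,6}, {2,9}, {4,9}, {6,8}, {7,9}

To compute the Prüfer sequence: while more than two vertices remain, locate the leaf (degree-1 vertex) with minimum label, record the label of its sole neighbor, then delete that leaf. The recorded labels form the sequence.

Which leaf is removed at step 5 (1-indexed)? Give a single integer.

Step 1: current leaves = {3,4,5,7,8}. Remove leaf 3 (neighbor: 1).
Step 2: current leaves = {4,5,7,8}. Remove leaf 4 (neighbor: 9).
Step 3: current leaves = {5,7,8}. Remove leaf 5 (neighbor: 1).
Step 4: current leaves = {1,7,8}. Remove leaf 1 (neighbor: 6).
Step 5: current leaves = {7,8}. Remove leaf 7 (neighbor: 9).

Answer: 7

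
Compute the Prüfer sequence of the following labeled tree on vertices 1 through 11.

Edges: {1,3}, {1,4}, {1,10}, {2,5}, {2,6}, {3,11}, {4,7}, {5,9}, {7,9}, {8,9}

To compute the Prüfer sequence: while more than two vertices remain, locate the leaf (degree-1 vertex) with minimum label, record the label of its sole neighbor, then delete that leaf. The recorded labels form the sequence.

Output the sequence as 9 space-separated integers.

Answer: 2 5 9 9 7 4 1 1 3

Derivation:
Step 1: leaves = {6,8,10,11}. Remove smallest leaf 6, emit neighbor 2.
Step 2: leaves = {2,8,10,11}. Remove smallest leaf 2, emit neighbor 5.
Step 3: leaves = {5,8,10,11}. Remove smallest leaf 5, emit neighbor 9.
Step 4: leaves = {8,10,11}. Remove smallest leaf 8, emit neighbor 9.
Step 5: leaves = {9,10,11}. Remove smallest leaf 9, emit neighbor 7.
Step 6: leaves = {7,10,11}. Remove smallest leaf 7, emit neighbor 4.
Step 7: leaves = {4,10,11}. Remove smallest leaf 4, emit neighbor 1.
Step 8: leaves = {10,11}. Remove smallest leaf 10, emit neighbor 1.
Step 9: leaves = {1,11}. Remove smallest leaf 1, emit neighbor 3.
Done: 2 vertices remain (3, 11). Sequence = [2 5 9 9 7 4 1 1 3]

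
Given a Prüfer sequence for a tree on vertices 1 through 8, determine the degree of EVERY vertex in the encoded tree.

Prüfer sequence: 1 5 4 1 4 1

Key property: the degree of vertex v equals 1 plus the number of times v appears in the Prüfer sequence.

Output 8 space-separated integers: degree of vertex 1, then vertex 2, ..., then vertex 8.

p_1 = 1: count[1] becomes 1
p_2 = 5: count[5] becomes 1
p_3 = 4: count[4] becomes 1
p_4 = 1: count[1] becomes 2
p_5 = 4: count[4] becomes 2
p_6 = 1: count[1] becomes 3
Degrees (1 + count): deg[1]=1+3=4, deg[2]=1+0=1, deg[3]=1+0=1, deg[4]=1+2=3, deg[5]=1+1=2, deg[6]=1+0=1, deg[7]=1+0=1, deg[8]=1+0=1

Answer: 4 1 1 3 2 1 1 1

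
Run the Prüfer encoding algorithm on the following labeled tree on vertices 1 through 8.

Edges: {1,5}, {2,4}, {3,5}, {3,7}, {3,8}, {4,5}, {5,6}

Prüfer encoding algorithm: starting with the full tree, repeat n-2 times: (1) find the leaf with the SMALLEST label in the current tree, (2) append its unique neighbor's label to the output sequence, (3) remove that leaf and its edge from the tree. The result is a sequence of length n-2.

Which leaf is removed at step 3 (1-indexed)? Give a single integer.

Answer: 4

Derivation:
Step 1: current leaves = {1,2,6,7,8}. Remove leaf 1 (neighbor: 5).
Step 2: current leaves = {2,6,7,8}. Remove leaf 2 (neighbor: 4).
Step 3: current leaves = {4,6,7,8}. Remove leaf 4 (neighbor: 5).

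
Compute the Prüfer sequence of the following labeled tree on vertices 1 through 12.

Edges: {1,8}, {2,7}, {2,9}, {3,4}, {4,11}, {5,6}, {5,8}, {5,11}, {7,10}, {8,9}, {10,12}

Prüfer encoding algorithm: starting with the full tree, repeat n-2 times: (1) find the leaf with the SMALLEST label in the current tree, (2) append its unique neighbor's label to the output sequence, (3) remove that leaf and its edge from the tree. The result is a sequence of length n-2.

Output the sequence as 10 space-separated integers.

Step 1: leaves = {1,3,6,12}. Remove smallest leaf 1, emit neighbor 8.
Step 2: leaves = {3,6,12}. Remove smallest leaf 3, emit neighbor 4.
Step 3: leaves = {4,6,12}. Remove smallest leaf 4, emit neighbor 11.
Step 4: leaves = {6,11,12}. Remove smallest leaf 6, emit neighbor 5.
Step 5: leaves = {11,12}. Remove smallest leaf 11, emit neighbor 5.
Step 6: leaves = {5,12}. Remove smallest leaf 5, emit neighbor 8.
Step 7: leaves = {8,12}. Remove smallest leaf 8, emit neighbor 9.
Step 8: leaves = {9,12}. Remove smallest leaf 9, emit neighbor 2.
Step 9: leaves = {2,12}. Remove smallest leaf 2, emit neighbor 7.
Step 10: leaves = {7,12}. Remove smallest leaf 7, emit neighbor 10.
Done: 2 vertices remain (10, 12). Sequence = [8 4 11 5 5 8 9 2 7 10]

Answer: 8 4 11 5 5 8 9 2 7 10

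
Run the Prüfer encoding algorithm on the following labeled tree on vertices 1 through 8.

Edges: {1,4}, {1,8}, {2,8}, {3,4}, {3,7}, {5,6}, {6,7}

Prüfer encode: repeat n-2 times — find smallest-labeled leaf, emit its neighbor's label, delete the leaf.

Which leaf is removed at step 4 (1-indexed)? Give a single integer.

Step 1: current leaves = {2,5}. Remove leaf 2 (neighbor: 8).
Step 2: current leaves = {5,8}. Remove leaf 5 (neighbor: 6).
Step 3: current leaves = {6,8}. Remove leaf 6 (neighbor: 7).
Step 4: current leaves = {7,8}. Remove leaf 7 (neighbor: 3).

Answer: 7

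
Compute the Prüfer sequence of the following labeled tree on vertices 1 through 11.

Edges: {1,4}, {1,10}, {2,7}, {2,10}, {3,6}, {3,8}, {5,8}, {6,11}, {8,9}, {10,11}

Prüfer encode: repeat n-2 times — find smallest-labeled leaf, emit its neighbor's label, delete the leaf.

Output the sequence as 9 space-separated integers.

Answer: 1 10 8 2 10 8 3 6 11

Derivation:
Step 1: leaves = {4,5,7,9}. Remove smallest leaf 4, emit neighbor 1.
Step 2: leaves = {1,5,7,9}. Remove smallest leaf 1, emit neighbor 10.
Step 3: leaves = {5,7,9}. Remove smallest leaf 5, emit neighbor 8.
Step 4: leaves = {7,9}. Remove smallest leaf 7, emit neighbor 2.
Step 5: leaves = {2,9}. Remove smallest leaf 2, emit neighbor 10.
Step 6: leaves = {9,10}. Remove smallest leaf 9, emit neighbor 8.
Step 7: leaves = {8,10}. Remove smallest leaf 8, emit neighbor 3.
Step 8: leaves = {3,10}. Remove smallest leaf 3, emit neighbor 6.
Step 9: leaves = {6,10}. Remove smallest leaf 6, emit neighbor 11.
Done: 2 vertices remain (10, 11). Sequence = [1 10 8 2 10 8 3 6 11]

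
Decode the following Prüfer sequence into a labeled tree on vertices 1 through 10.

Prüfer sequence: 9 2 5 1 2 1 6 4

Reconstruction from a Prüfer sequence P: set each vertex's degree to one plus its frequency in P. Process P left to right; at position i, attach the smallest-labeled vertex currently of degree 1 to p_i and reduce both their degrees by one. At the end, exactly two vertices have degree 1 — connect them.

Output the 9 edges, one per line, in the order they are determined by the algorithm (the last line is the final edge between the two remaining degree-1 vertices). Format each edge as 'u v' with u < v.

Answer: 3 9
2 7
5 8
1 5
2 9
1 2
1 6
4 6
4 10

Derivation:
Initial degrees: {1:3, 2:3, 3:1, 4:2, 5:2, 6:2, 7:1, 8:1, 9:2, 10:1}
Step 1: smallest deg-1 vertex = 3, p_1 = 9. Add edge {3,9}. Now deg[3]=0, deg[9]=1.
Step 2: smallest deg-1 vertex = 7, p_2 = 2. Add edge {2,7}. Now deg[7]=0, deg[2]=2.
Step 3: smallest deg-1 vertex = 8, p_3 = 5. Add edge {5,8}. Now deg[8]=0, deg[5]=1.
Step 4: smallest deg-1 vertex = 5, p_4 = 1. Add edge {1,5}. Now deg[5]=0, deg[1]=2.
Step 5: smallest deg-1 vertex = 9, p_5 = 2. Add edge {2,9}. Now deg[9]=0, deg[2]=1.
Step 6: smallest deg-1 vertex = 2, p_6 = 1. Add edge {1,2}. Now deg[2]=0, deg[1]=1.
Step 7: smallest deg-1 vertex = 1, p_7 = 6. Add edge {1,6}. Now deg[1]=0, deg[6]=1.
Step 8: smallest deg-1 vertex = 6, p_8 = 4. Add edge {4,6}. Now deg[6]=0, deg[4]=1.
Final: two remaining deg-1 vertices are 4, 10. Add edge {4,10}.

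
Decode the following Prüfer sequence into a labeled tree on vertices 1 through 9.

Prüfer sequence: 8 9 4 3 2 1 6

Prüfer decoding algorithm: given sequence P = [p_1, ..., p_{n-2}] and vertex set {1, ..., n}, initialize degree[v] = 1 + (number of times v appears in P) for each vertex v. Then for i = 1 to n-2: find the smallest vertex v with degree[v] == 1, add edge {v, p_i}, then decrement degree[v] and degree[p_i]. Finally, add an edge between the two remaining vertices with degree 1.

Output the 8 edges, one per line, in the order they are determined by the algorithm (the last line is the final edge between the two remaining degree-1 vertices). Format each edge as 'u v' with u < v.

Initial degrees: {1:2, 2:2, 3:2, 4:2, 5:1, 6:2, 7:1, 8:2, 9:2}
Step 1: smallest deg-1 vertex = 5, p_1 = 8. Add edge {5,8}. Now deg[5]=0, deg[8]=1.
Step 2: smallest deg-1 vertex = 7, p_2 = 9. Add edge {7,9}. Now deg[7]=0, deg[9]=1.
Step 3: smallest deg-1 vertex = 8, p_3 = 4. Add edge {4,8}. Now deg[8]=0, deg[4]=1.
Step 4: smallest deg-1 vertex = 4, p_4 = 3. Add edge {3,4}. Now deg[4]=0, deg[3]=1.
Step 5: smallest deg-1 vertex = 3, p_5 = 2. Add edge {2,3}. Now deg[3]=0, deg[2]=1.
Step 6: smallest deg-1 vertex = 2, p_6 = 1. Add edge {1,2}. Now deg[2]=0, deg[1]=1.
Step 7: smallest deg-1 vertex = 1, p_7 = 6. Add edge {1,6}. Now deg[1]=0, deg[6]=1.
Final: two remaining deg-1 vertices are 6, 9. Add edge {6,9}.

Answer: 5 8
7 9
4 8
3 4
2 3
1 2
1 6
6 9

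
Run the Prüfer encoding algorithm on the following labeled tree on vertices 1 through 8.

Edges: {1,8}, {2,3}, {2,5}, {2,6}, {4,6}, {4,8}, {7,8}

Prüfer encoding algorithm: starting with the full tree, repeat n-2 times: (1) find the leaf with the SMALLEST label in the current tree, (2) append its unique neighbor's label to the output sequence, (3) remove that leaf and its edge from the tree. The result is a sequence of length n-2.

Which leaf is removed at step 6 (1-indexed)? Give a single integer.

Step 1: current leaves = {1,3,5,7}. Remove leaf 1 (neighbor: 8).
Step 2: current leaves = {3,5,7}. Remove leaf 3 (neighbor: 2).
Step 3: current leaves = {5,7}. Remove leaf 5 (neighbor: 2).
Step 4: current leaves = {2,7}. Remove leaf 2 (neighbor: 6).
Step 5: current leaves = {6,7}. Remove leaf 6 (neighbor: 4).
Step 6: current leaves = {4,7}. Remove leaf 4 (neighbor: 8).

Answer: 4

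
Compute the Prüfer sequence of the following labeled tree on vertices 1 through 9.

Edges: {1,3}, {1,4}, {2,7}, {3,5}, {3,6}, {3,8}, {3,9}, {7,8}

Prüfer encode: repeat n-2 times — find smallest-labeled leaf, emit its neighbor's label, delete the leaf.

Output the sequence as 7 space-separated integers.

Answer: 7 1 3 3 3 8 3

Derivation:
Step 1: leaves = {2,4,5,6,9}. Remove smallest leaf 2, emit neighbor 7.
Step 2: leaves = {4,5,6,7,9}. Remove smallest leaf 4, emit neighbor 1.
Step 3: leaves = {1,5,6,7,9}. Remove smallest leaf 1, emit neighbor 3.
Step 4: leaves = {5,6,7,9}. Remove smallest leaf 5, emit neighbor 3.
Step 5: leaves = {6,7,9}. Remove smallest leaf 6, emit neighbor 3.
Step 6: leaves = {7,9}. Remove smallest leaf 7, emit neighbor 8.
Step 7: leaves = {8,9}. Remove smallest leaf 8, emit neighbor 3.
Done: 2 vertices remain (3, 9). Sequence = [7 1 3 3 3 8 3]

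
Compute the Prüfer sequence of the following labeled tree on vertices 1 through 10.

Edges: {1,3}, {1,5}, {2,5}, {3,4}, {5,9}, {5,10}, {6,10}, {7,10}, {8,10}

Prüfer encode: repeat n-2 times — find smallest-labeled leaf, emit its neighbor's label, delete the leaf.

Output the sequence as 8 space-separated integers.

Step 1: leaves = {2,4,6,7,8,9}. Remove smallest leaf 2, emit neighbor 5.
Step 2: leaves = {4,6,7,8,9}. Remove smallest leaf 4, emit neighbor 3.
Step 3: leaves = {3,6,7,8,9}. Remove smallest leaf 3, emit neighbor 1.
Step 4: leaves = {1,6,7,8,9}. Remove smallest leaf 1, emit neighbor 5.
Step 5: leaves = {6,7,8,9}. Remove smallest leaf 6, emit neighbor 10.
Step 6: leaves = {7,8,9}. Remove smallest leaf 7, emit neighbor 10.
Step 7: leaves = {8,9}. Remove smallest leaf 8, emit neighbor 10.
Step 8: leaves = {9,10}. Remove smallest leaf 9, emit neighbor 5.
Done: 2 vertices remain (5, 10). Sequence = [5 3 1 5 10 10 10 5]

Answer: 5 3 1 5 10 10 10 5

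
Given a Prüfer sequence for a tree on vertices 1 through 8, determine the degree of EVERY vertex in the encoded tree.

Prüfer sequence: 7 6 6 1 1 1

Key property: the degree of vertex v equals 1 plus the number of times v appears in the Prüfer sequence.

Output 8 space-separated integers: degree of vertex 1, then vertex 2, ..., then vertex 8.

p_1 = 7: count[7] becomes 1
p_2 = 6: count[6] becomes 1
p_3 = 6: count[6] becomes 2
p_4 = 1: count[1] becomes 1
p_5 = 1: count[1] becomes 2
p_6 = 1: count[1] becomes 3
Degrees (1 + count): deg[1]=1+3=4, deg[2]=1+0=1, deg[3]=1+0=1, deg[4]=1+0=1, deg[5]=1+0=1, deg[6]=1+2=3, deg[7]=1+1=2, deg[8]=1+0=1

Answer: 4 1 1 1 1 3 2 1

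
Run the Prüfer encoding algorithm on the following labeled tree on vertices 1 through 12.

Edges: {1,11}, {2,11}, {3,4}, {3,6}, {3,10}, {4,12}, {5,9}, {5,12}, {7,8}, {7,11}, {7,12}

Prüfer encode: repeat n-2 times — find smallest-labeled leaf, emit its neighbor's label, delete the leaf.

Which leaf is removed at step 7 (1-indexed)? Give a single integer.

Answer: 10

Derivation:
Step 1: current leaves = {1,2,6,8,9,10}. Remove leaf 1 (neighbor: 11).
Step 2: current leaves = {2,6,8,9,10}. Remove leaf 2 (neighbor: 11).
Step 3: current leaves = {6,8,9,10,11}. Remove leaf 6 (neighbor: 3).
Step 4: current leaves = {8,9,10,11}. Remove leaf 8 (neighbor: 7).
Step 5: current leaves = {9,10,11}. Remove leaf 9 (neighbor: 5).
Step 6: current leaves = {5,10,11}. Remove leaf 5 (neighbor: 12).
Step 7: current leaves = {10,11}. Remove leaf 10 (neighbor: 3).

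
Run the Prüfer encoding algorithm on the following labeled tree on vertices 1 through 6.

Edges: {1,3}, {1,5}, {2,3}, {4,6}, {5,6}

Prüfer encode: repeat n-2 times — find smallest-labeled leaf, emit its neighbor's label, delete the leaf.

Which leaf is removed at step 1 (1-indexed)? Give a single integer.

Answer: 2

Derivation:
Step 1: current leaves = {2,4}. Remove leaf 2 (neighbor: 3).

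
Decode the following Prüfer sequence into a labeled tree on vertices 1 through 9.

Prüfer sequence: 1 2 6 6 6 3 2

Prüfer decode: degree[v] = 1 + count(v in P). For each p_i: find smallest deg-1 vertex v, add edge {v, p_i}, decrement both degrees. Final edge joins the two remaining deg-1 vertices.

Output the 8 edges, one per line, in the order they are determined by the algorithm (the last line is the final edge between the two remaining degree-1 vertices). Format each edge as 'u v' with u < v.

Initial degrees: {1:2, 2:3, 3:2, 4:1, 5:1, 6:4, 7:1, 8:1, 9:1}
Step 1: smallest deg-1 vertex = 4, p_1 = 1. Add edge {1,4}. Now deg[4]=0, deg[1]=1.
Step 2: smallest deg-1 vertex = 1, p_2 = 2. Add edge {1,2}. Now deg[1]=0, deg[2]=2.
Step 3: smallest deg-1 vertex = 5, p_3 = 6. Add edge {5,6}. Now deg[5]=0, deg[6]=3.
Step 4: smallest deg-1 vertex = 7, p_4 = 6. Add edge {6,7}. Now deg[7]=0, deg[6]=2.
Step 5: smallest deg-1 vertex = 8, p_5 = 6. Add edge {6,8}. Now deg[8]=0, deg[6]=1.
Step 6: smallest deg-1 vertex = 6, p_6 = 3. Add edge {3,6}. Now deg[6]=0, deg[3]=1.
Step 7: smallest deg-1 vertex = 3, p_7 = 2. Add edge {2,3}. Now deg[3]=0, deg[2]=1.
Final: two remaining deg-1 vertices are 2, 9. Add edge {2,9}.

Answer: 1 4
1 2
5 6
6 7
6 8
3 6
2 3
2 9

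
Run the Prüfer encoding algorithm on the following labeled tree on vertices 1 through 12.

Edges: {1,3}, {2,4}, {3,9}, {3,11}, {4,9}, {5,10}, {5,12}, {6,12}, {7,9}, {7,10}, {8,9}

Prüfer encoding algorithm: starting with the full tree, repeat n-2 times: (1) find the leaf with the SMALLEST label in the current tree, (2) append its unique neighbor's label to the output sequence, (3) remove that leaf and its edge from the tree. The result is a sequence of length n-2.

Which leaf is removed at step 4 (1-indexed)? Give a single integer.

Answer: 6

Derivation:
Step 1: current leaves = {1,2,6,8,11}. Remove leaf 1 (neighbor: 3).
Step 2: current leaves = {2,6,8,11}. Remove leaf 2 (neighbor: 4).
Step 3: current leaves = {4,6,8,11}. Remove leaf 4 (neighbor: 9).
Step 4: current leaves = {6,8,11}. Remove leaf 6 (neighbor: 12).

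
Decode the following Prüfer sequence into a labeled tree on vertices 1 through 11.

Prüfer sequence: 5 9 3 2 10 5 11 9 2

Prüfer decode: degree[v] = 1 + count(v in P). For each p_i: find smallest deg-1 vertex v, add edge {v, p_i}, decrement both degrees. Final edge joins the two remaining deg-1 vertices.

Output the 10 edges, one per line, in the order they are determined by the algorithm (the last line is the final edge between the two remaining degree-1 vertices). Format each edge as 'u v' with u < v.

Answer: 1 5
4 9
3 6
2 3
7 10
5 8
5 11
9 10
2 9
2 11

Derivation:
Initial degrees: {1:1, 2:3, 3:2, 4:1, 5:3, 6:1, 7:1, 8:1, 9:3, 10:2, 11:2}
Step 1: smallest deg-1 vertex = 1, p_1 = 5. Add edge {1,5}. Now deg[1]=0, deg[5]=2.
Step 2: smallest deg-1 vertex = 4, p_2 = 9. Add edge {4,9}. Now deg[4]=0, deg[9]=2.
Step 3: smallest deg-1 vertex = 6, p_3 = 3. Add edge {3,6}. Now deg[6]=0, deg[3]=1.
Step 4: smallest deg-1 vertex = 3, p_4 = 2. Add edge {2,3}. Now deg[3]=0, deg[2]=2.
Step 5: smallest deg-1 vertex = 7, p_5 = 10. Add edge {7,10}. Now deg[7]=0, deg[10]=1.
Step 6: smallest deg-1 vertex = 8, p_6 = 5. Add edge {5,8}. Now deg[8]=0, deg[5]=1.
Step 7: smallest deg-1 vertex = 5, p_7 = 11. Add edge {5,11}. Now deg[5]=0, deg[11]=1.
Step 8: smallest deg-1 vertex = 10, p_8 = 9. Add edge {9,10}. Now deg[10]=0, deg[9]=1.
Step 9: smallest deg-1 vertex = 9, p_9 = 2. Add edge {2,9}. Now deg[9]=0, deg[2]=1.
Final: two remaining deg-1 vertices are 2, 11. Add edge {2,11}.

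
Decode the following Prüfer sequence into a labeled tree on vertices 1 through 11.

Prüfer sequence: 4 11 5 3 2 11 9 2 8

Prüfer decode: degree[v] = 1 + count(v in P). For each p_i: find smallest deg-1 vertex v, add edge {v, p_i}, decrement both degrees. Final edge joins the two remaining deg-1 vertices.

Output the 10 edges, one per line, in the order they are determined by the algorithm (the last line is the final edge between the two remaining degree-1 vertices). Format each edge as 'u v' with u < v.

Answer: 1 4
4 11
5 6
3 5
2 3
7 11
9 10
2 9
2 8
8 11

Derivation:
Initial degrees: {1:1, 2:3, 3:2, 4:2, 5:2, 6:1, 7:1, 8:2, 9:2, 10:1, 11:3}
Step 1: smallest deg-1 vertex = 1, p_1 = 4. Add edge {1,4}. Now deg[1]=0, deg[4]=1.
Step 2: smallest deg-1 vertex = 4, p_2 = 11. Add edge {4,11}. Now deg[4]=0, deg[11]=2.
Step 3: smallest deg-1 vertex = 6, p_3 = 5. Add edge {5,6}. Now deg[6]=0, deg[5]=1.
Step 4: smallest deg-1 vertex = 5, p_4 = 3. Add edge {3,5}. Now deg[5]=0, deg[3]=1.
Step 5: smallest deg-1 vertex = 3, p_5 = 2. Add edge {2,3}. Now deg[3]=0, deg[2]=2.
Step 6: smallest deg-1 vertex = 7, p_6 = 11. Add edge {7,11}. Now deg[7]=0, deg[11]=1.
Step 7: smallest deg-1 vertex = 10, p_7 = 9. Add edge {9,10}. Now deg[10]=0, deg[9]=1.
Step 8: smallest deg-1 vertex = 9, p_8 = 2. Add edge {2,9}. Now deg[9]=0, deg[2]=1.
Step 9: smallest deg-1 vertex = 2, p_9 = 8. Add edge {2,8}. Now deg[2]=0, deg[8]=1.
Final: two remaining deg-1 vertices are 8, 11. Add edge {8,11}.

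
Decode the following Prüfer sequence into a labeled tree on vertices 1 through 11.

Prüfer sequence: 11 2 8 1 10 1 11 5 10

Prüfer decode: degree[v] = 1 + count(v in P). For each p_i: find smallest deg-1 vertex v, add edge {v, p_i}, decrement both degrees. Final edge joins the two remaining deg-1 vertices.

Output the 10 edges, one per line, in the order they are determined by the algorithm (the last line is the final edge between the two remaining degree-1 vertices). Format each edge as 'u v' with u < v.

Answer: 3 11
2 4
2 8
1 6
7 10
1 8
1 11
5 9
5 10
10 11

Derivation:
Initial degrees: {1:3, 2:2, 3:1, 4:1, 5:2, 6:1, 7:1, 8:2, 9:1, 10:3, 11:3}
Step 1: smallest deg-1 vertex = 3, p_1 = 11. Add edge {3,11}. Now deg[3]=0, deg[11]=2.
Step 2: smallest deg-1 vertex = 4, p_2 = 2. Add edge {2,4}. Now deg[4]=0, deg[2]=1.
Step 3: smallest deg-1 vertex = 2, p_3 = 8. Add edge {2,8}. Now deg[2]=0, deg[8]=1.
Step 4: smallest deg-1 vertex = 6, p_4 = 1. Add edge {1,6}. Now deg[6]=0, deg[1]=2.
Step 5: smallest deg-1 vertex = 7, p_5 = 10. Add edge {7,10}. Now deg[7]=0, deg[10]=2.
Step 6: smallest deg-1 vertex = 8, p_6 = 1. Add edge {1,8}. Now deg[8]=0, deg[1]=1.
Step 7: smallest deg-1 vertex = 1, p_7 = 11. Add edge {1,11}. Now deg[1]=0, deg[11]=1.
Step 8: smallest deg-1 vertex = 9, p_8 = 5. Add edge {5,9}. Now deg[9]=0, deg[5]=1.
Step 9: smallest deg-1 vertex = 5, p_9 = 10. Add edge {5,10}. Now deg[5]=0, deg[10]=1.
Final: two remaining deg-1 vertices are 10, 11. Add edge {10,11}.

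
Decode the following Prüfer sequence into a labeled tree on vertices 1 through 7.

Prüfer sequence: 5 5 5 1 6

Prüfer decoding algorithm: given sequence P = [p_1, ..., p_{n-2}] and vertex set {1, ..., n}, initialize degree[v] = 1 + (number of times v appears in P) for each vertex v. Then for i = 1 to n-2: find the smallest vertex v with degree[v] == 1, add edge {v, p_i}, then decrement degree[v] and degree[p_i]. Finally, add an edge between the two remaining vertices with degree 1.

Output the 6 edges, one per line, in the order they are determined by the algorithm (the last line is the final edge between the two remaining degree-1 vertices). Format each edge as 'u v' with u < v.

Initial degrees: {1:2, 2:1, 3:1, 4:1, 5:4, 6:2, 7:1}
Step 1: smallest deg-1 vertex = 2, p_1 = 5. Add edge {2,5}. Now deg[2]=0, deg[5]=3.
Step 2: smallest deg-1 vertex = 3, p_2 = 5. Add edge {3,5}. Now deg[3]=0, deg[5]=2.
Step 3: smallest deg-1 vertex = 4, p_3 = 5. Add edge {4,5}. Now deg[4]=0, deg[5]=1.
Step 4: smallest deg-1 vertex = 5, p_4 = 1. Add edge {1,5}. Now deg[5]=0, deg[1]=1.
Step 5: smallest deg-1 vertex = 1, p_5 = 6. Add edge {1,6}. Now deg[1]=0, deg[6]=1.
Final: two remaining deg-1 vertices are 6, 7. Add edge {6,7}.

Answer: 2 5
3 5
4 5
1 5
1 6
6 7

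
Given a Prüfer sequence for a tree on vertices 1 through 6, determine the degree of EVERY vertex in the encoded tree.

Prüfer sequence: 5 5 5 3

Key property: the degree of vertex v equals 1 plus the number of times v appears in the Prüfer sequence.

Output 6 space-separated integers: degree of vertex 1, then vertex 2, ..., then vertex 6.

Answer: 1 1 2 1 4 1

Derivation:
p_1 = 5: count[5] becomes 1
p_2 = 5: count[5] becomes 2
p_3 = 5: count[5] becomes 3
p_4 = 3: count[3] becomes 1
Degrees (1 + count): deg[1]=1+0=1, deg[2]=1+0=1, deg[3]=1+1=2, deg[4]=1+0=1, deg[5]=1+3=4, deg[6]=1+0=1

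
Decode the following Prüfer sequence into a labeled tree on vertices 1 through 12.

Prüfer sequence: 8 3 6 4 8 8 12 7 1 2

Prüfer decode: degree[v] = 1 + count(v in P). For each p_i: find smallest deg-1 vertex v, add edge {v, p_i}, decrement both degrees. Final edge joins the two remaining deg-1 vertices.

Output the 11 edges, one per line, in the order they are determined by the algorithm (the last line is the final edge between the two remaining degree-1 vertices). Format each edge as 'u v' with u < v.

Answer: 5 8
3 9
3 6
4 6
4 8
8 10
8 12
7 11
1 7
1 2
2 12

Derivation:
Initial degrees: {1:2, 2:2, 3:2, 4:2, 5:1, 6:2, 7:2, 8:4, 9:1, 10:1, 11:1, 12:2}
Step 1: smallest deg-1 vertex = 5, p_1 = 8. Add edge {5,8}. Now deg[5]=0, deg[8]=3.
Step 2: smallest deg-1 vertex = 9, p_2 = 3. Add edge {3,9}. Now deg[9]=0, deg[3]=1.
Step 3: smallest deg-1 vertex = 3, p_3 = 6. Add edge {3,6}. Now deg[3]=0, deg[6]=1.
Step 4: smallest deg-1 vertex = 6, p_4 = 4. Add edge {4,6}. Now deg[6]=0, deg[4]=1.
Step 5: smallest deg-1 vertex = 4, p_5 = 8. Add edge {4,8}. Now deg[4]=0, deg[8]=2.
Step 6: smallest deg-1 vertex = 10, p_6 = 8. Add edge {8,10}. Now deg[10]=0, deg[8]=1.
Step 7: smallest deg-1 vertex = 8, p_7 = 12. Add edge {8,12}. Now deg[8]=0, deg[12]=1.
Step 8: smallest deg-1 vertex = 11, p_8 = 7. Add edge {7,11}. Now deg[11]=0, deg[7]=1.
Step 9: smallest deg-1 vertex = 7, p_9 = 1. Add edge {1,7}. Now deg[7]=0, deg[1]=1.
Step 10: smallest deg-1 vertex = 1, p_10 = 2. Add edge {1,2}. Now deg[1]=0, deg[2]=1.
Final: two remaining deg-1 vertices are 2, 12. Add edge {2,12}.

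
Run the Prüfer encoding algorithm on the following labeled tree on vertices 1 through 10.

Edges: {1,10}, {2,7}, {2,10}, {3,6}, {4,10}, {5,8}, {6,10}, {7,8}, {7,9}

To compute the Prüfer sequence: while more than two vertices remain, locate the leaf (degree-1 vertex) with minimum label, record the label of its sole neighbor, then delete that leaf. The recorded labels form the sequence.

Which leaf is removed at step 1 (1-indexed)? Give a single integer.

Answer: 1

Derivation:
Step 1: current leaves = {1,3,4,5,9}. Remove leaf 1 (neighbor: 10).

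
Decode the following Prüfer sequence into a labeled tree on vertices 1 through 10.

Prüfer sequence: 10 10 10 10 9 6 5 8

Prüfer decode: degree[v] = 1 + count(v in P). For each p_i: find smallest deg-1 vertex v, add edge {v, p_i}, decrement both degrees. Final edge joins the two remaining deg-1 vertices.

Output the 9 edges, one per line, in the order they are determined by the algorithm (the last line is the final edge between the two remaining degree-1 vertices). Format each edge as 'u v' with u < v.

Initial degrees: {1:1, 2:1, 3:1, 4:1, 5:2, 6:2, 7:1, 8:2, 9:2, 10:5}
Step 1: smallest deg-1 vertex = 1, p_1 = 10. Add edge {1,10}. Now deg[1]=0, deg[10]=4.
Step 2: smallest deg-1 vertex = 2, p_2 = 10. Add edge {2,10}. Now deg[2]=0, deg[10]=3.
Step 3: smallest deg-1 vertex = 3, p_3 = 10. Add edge {3,10}. Now deg[3]=0, deg[10]=2.
Step 4: smallest deg-1 vertex = 4, p_4 = 10. Add edge {4,10}. Now deg[4]=0, deg[10]=1.
Step 5: smallest deg-1 vertex = 7, p_5 = 9. Add edge {7,9}. Now deg[7]=0, deg[9]=1.
Step 6: smallest deg-1 vertex = 9, p_6 = 6. Add edge {6,9}. Now deg[9]=0, deg[6]=1.
Step 7: smallest deg-1 vertex = 6, p_7 = 5. Add edge {5,6}. Now deg[6]=0, deg[5]=1.
Step 8: smallest deg-1 vertex = 5, p_8 = 8. Add edge {5,8}. Now deg[5]=0, deg[8]=1.
Final: two remaining deg-1 vertices are 8, 10. Add edge {8,10}.

Answer: 1 10
2 10
3 10
4 10
7 9
6 9
5 6
5 8
8 10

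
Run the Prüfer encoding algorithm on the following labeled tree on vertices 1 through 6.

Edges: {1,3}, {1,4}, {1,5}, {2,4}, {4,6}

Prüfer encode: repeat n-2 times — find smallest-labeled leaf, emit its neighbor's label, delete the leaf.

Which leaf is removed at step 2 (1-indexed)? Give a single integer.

Step 1: current leaves = {2,3,5,6}. Remove leaf 2 (neighbor: 4).
Step 2: current leaves = {3,5,6}. Remove leaf 3 (neighbor: 1).

Answer: 3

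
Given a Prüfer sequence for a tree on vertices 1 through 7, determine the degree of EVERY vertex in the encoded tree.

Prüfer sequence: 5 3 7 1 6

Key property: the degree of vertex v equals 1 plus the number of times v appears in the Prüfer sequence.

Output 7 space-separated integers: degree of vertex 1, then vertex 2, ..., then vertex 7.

Answer: 2 1 2 1 2 2 2

Derivation:
p_1 = 5: count[5] becomes 1
p_2 = 3: count[3] becomes 1
p_3 = 7: count[7] becomes 1
p_4 = 1: count[1] becomes 1
p_5 = 6: count[6] becomes 1
Degrees (1 + count): deg[1]=1+1=2, deg[2]=1+0=1, deg[3]=1+1=2, deg[4]=1+0=1, deg[5]=1+1=2, deg[6]=1+1=2, deg[7]=1+1=2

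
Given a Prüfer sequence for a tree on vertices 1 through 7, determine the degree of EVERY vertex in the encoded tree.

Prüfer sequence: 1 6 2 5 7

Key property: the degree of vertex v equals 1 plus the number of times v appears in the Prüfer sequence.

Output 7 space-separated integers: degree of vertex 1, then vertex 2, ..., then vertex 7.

p_1 = 1: count[1] becomes 1
p_2 = 6: count[6] becomes 1
p_3 = 2: count[2] becomes 1
p_4 = 5: count[5] becomes 1
p_5 = 7: count[7] becomes 1
Degrees (1 + count): deg[1]=1+1=2, deg[2]=1+1=2, deg[3]=1+0=1, deg[4]=1+0=1, deg[5]=1+1=2, deg[6]=1+1=2, deg[7]=1+1=2

Answer: 2 2 1 1 2 2 2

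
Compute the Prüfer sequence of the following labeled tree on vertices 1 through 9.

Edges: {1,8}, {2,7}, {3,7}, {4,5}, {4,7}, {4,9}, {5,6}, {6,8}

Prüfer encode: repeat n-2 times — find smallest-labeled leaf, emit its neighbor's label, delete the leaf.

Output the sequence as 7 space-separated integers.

Step 1: leaves = {1,2,3,9}. Remove smallest leaf 1, emit neighbor 8.
Step 2: leaves = {2,3,8,9}. Remove smallest leaf 2, emit neighbor 7.
Step 3: leaves = {3,8,9}. Remove smallest leaf 3, emit neighbor 7.
Step 4: leaves = {7,8,9}. Remove smallest leaf 7, emit neighbor 4.
Step 5: leaves = {8,9}. Remove smallest leaf 8, emit neighbor 6.
Step 6: leaves = {6,9}. Remove smallest leaf 6, emit neighbor 5.
Step 7: leaves = {5,9}. Remove smallest leaf 5, emit neighbor 4.
Done: 2 vertices remain (4, 9). Sequence = [8 7 7 4 6 5 4]

Answer: 8 7 7 4 6 5 4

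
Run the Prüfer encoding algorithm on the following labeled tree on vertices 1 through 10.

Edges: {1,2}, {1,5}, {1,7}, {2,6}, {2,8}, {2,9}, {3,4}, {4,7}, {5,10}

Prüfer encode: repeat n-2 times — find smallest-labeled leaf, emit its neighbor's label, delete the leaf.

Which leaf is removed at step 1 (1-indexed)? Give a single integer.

Step 1: current leaves = {3,6,8,9,10}. Remove leaf 3 (neighbor: 4).

Answer: 3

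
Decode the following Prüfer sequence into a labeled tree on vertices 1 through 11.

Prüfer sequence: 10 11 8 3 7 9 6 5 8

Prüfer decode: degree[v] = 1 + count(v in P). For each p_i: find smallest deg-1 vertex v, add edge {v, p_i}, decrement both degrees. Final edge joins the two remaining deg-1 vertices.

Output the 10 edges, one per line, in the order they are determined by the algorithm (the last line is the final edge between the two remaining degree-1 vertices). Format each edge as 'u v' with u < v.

Answer: 1 10
2 11
4 8
3 10
3 7
7 9
6 9
5 6
5 8
8 11

Derivation:
Initial degrees: {1:1, 2:1, 3:2, 4:1, 5:2, 6:2, 7:2, 8:3, 9:2, 10:2, 11:2}
Step 1: smallest deg-1 vertex = 1, p_1 = 10. Add edge {1,10}. Now deg[1]=0, deg[10]=1.
Step 2: smallest deg-1 vertex = 2, p_2 = 11. Add edge {2,11}. Now deg[2]=0, deg[11]=1.
Step 3: smallest deg-1 vertex = 4, p_3 = 8. Add edge {4,8}. Now deg[4]=0, deg[8]=2.
Step 4: smallest deg-1 vertex = 10, p_4 = 3. Add edge {3,10}. Now deg[10]=0, deg[3]=1.
Step 5: smallest deg-1 vertex = 3, p_5 = 7. Add edge {3,7}. Now deg[3]=0, deg[7]=1.
Step 6: smallest deg-1 vertex = 7, p_6 = 9. Add edge {7,9}. Now deg[7]=0, deg[9]=1.
Step 7: smallest deg-1 vertex = 9, p_7 = 6. Add edge {6,9}. Now deg[9]=0, deg[6]=1.
Step 8: smallest deg-1 vertex = 6, p_8 = 5. Add edge {5,6}. Now deg[6]=0, deg[5]=1.
Step 9: smallest deg-1 vertex = 5, p_9 = 8. Add edge {5,8}. Now deg[5]=0, deg[8]=1.
Final: two remaining deg-1 vertices are 8, 11. Add edge {8,11}.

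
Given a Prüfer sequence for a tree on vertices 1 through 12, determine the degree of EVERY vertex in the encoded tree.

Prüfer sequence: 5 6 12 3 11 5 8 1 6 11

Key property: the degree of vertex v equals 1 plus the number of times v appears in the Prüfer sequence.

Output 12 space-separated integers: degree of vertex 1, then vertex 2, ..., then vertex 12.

p_1 = 5: count[5] becomes 1
p_2 = 6: count[6] becomes 1
p_3 = 12: count[12] becomes 1
p_4 = 3: count[3] becomes 1
p_5 = 11: count[11] becomes 1
p_6 = 5: count[5] becomes 2
p_7 = 8: count[8] becomes 1
p_8 = 1: count[1] becomes 1
p_9 = 6: count[6] becomes 2
p_10 = 11: count[11] becomes 2
Degrees (1 + count): deg[1]=1+1=2, deg[2]=1+0=1, deg[3]=1+1=2, deg[4]=1+0=1, deg[5]=1+2=3, deg[6]=1+2=3, deg[7]=1+0=1, deg[8]=1+1=2, deg[9]=1+0=1, deg[10]=1+0=1, deg[11]=1+2=3, deg[12]=1+1=2

Answer: 2 1 2 1 3 3 1 2 1 1 3 2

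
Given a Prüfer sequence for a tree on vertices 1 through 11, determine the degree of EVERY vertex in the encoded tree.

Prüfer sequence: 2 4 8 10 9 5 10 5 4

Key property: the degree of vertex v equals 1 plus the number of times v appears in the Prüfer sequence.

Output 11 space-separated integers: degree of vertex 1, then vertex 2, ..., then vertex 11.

Answer: 1 2 1 3 3 1 1 2 2 3 1

Derivation:
p_1 = 2: count[2] becomes 1
p_2 = 4: count[4] becomes 1
p_3 = 8: count[8] becomes 1
p_4 = 10: count[10] becomes 1
p_5 = 9: count[9] becomes 1
p_6 = 5: count[5] becomes 1
p_7 = 10: count[10] becomes 2
p_8 = 5: count[5] becomes 2
p_9 = 4: count[4] becomes 2
Degrees (1 + count): deg[1]=1+0=1, deg[2]=1+1=2, deg[3]=1+0=1, deg[4]=1+2=3, deg[5]=1+2=3, deg[6]=1+0=1, deg[7]=1+0=1, deg[8]=1+1=2, deg[9]=1+1=2, deg[10]=1+2=3, deg[11]=1+0=1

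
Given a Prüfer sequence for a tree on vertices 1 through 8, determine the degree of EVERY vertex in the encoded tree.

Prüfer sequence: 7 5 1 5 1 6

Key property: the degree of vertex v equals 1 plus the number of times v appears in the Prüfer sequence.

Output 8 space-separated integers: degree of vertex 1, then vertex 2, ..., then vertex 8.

p_1 = 7: count[7] becomes 1
p_2 = 5: count[5] becomes 1
p_3 = 1: count[1] becomes 1
p_4 = 5: count[5] becomes 2
p_5 = 1: count[1] becomes 2
p_6 = 6: count[6] becomes 1
Degrees (1 + count): deg[1]=1+2=3, deg[2]=1+0=1, deg[3]=1+0=1, deg[4]=1+0=1, deg[5]=1+2=3, deg[6]=1+1=2, deg[7]=1+1=2, deg[8]=1+0=1

Answer: 3 1 1 1 3 2 2 1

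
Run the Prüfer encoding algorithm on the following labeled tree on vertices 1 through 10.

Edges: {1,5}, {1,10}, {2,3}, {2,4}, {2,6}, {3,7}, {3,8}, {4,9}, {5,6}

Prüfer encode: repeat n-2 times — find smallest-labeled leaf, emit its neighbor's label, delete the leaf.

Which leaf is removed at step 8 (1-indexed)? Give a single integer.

Answer: 5

Derivation:
Step 1: current leaves = {7,8,9,10}. Remove leaf 7 (neighbor: 3).
Step 2: current leaves = {8,9,10}. Remove leaf 8 (neighbor: 3).
Step 3: current leaves = {3,9,10}. Remove leaf 3 (neighbor: 2).
Step 4: current leaves = {9,10}. Remove leaf 9 (neighbor: 4).
Step 5: current leaves = {4,10}. Remove leaf 4 (neighbor: 2).
Step 6: current leaves = {2,10}. Remove leaf 2 (neighbor: 6).
Step 7: current leaves = {6,10}. Remove leaf 6 (neighbor: 5).
Step 8: current leaves = {5,10}. Remove leaf 5 (neighbor: 1).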